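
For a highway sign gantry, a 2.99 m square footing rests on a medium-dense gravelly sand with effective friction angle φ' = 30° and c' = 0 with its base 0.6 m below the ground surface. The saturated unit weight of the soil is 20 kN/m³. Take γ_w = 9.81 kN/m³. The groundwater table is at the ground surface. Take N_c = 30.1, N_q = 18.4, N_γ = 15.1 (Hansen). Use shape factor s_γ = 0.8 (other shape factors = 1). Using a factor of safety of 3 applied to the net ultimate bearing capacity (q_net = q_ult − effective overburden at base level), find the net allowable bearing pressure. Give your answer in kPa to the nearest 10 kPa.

q_all(net) ≈ 100 kPa

Water table at ground surface, so effective unit weight γ' = 20 − 9.81 = 10.19 kN/m³ is used throughout; overburden q = 10.19 × 0.6 = 6.114 kPa; the same γ' applies in the ½γBN_γ term.
Surcharge term q·N_q = 6.114 × 18.4 = 112.5 kPa; self-weight term 0.5·γ·B·N_γ·s_γ = 0.5 × 10.19 × 2.99 × 15.1 × 0.8 = 184.03 kPa.
q_ult = 112.5 + 184.03 = 296.52 kPa.
Net ultimate: q_net = 296.52 − 6.114 = 290.41 kPa.
q_all(net) = 290.41 / 3 = 96.804 kPa.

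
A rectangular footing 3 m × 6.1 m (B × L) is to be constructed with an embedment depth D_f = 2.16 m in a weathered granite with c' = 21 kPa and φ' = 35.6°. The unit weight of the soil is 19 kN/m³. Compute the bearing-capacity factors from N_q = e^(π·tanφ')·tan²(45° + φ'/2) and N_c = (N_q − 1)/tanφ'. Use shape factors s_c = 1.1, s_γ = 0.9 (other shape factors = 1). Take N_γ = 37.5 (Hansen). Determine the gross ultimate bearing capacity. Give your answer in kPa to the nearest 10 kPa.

tan35.6° = 0.7159, so N_q = e^(π×0.7159)·tan²(62.8°) = 9.48 × 3.786 = 35.89.
N_c = (35.89 − 1)/tan35.6° = 48.74.
Effective surcharge at the founding depth q = γ·D_f = 19 × 2.16 = 41.04 kPa.
q_ult = c·N_c·s_c + q·N_q + 0.5·γ·B·N_γ·s_γ
     = 21 × 48.736 × 1.1 + 41.04 × 35.891 + 0.5 × 19 × 3 × 37.5 × 0.9
     = 1125.8 + 1473 + 961.88 = 3560.6 kPa.

q_ult ≈ 3560 kPa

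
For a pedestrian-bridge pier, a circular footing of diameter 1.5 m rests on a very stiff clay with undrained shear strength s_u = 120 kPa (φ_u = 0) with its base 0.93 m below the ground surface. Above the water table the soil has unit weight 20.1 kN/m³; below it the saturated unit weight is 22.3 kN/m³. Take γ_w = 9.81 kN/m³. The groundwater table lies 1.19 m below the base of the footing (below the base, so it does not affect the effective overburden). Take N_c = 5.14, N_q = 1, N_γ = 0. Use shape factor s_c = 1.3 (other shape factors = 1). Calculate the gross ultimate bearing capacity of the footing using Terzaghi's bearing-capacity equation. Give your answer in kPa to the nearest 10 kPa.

q_ult ≈ 820 kPa

q = γ·D_f = 20.1 × 0.93 = 18.693 kPa.
c·N_c·s_c = 120 × 5.14 × 1.3 = 801.84 kPa
q·N_q = 18.693 × 1 = 18.693 kPa
q_ult = 801.84 + 18.693 = 820.53 kPa.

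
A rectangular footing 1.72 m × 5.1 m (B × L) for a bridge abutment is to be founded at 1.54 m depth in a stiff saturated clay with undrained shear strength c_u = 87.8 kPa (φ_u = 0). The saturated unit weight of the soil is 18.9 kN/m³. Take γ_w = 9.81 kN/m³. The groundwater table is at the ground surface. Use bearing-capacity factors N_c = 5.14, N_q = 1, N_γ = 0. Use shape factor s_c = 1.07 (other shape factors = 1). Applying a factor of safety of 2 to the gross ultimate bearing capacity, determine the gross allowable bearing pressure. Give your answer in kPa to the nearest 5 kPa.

q_all ≈ 250 kPa

Water table at ground surface, so effective unit weight γ' = 18.9 − 9.81 = 9.09 kN/m³ is used throughout; overburden q = 9.09 × 1.54 = 13.999 kPa.
Cohesion term c·N_c·s_c = 87.8 × 5.14 × 1.07 = 482.88 kPa; surcharge term q·N_q = 13.999 × 1 = 13.999 kPa.
q_ult = 482.88 + 13.999 = 496.88 kPa.
q_all = q_ult / FS = 496.88 / 2 = 248.44 kPa.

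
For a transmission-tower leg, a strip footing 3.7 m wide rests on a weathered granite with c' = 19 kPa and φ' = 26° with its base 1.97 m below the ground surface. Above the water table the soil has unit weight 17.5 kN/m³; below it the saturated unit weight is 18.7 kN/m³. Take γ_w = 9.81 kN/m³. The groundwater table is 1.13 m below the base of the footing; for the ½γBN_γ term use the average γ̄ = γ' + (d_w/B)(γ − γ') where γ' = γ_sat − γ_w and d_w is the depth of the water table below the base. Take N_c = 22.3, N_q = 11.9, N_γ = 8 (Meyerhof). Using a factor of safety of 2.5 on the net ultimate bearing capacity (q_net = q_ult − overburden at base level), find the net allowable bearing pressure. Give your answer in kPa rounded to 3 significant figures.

Overburden at base level: q = 17.5 × 1.97 = 34.475 kPa.
The water table is 1.13 m below the base (< B = 3.7 m), so the ½γBN_γ term uses γ̄ = γ' + (d_w/B)(γ − γ') = 8.89 + (1.13/3.7)(17.5 − 8.89) = 11.52 kN/m³.
Cohesion term c·N_c = 19 × 22.3 = 423.7 kPa; surcharge term q·N_q = 34.475 × 11.9 = 410.25 kPa; self-weight term 0.5·γ·B·N_γ = 0.5 × 11.52 × 3.7 × 8 = 170.49 kPa.
q_ult = 423.7 + 410.25 + 170.49 = 1004.4 kPa.
q_net = 1004.4 − 34.475 = 969.97 kPa.
q_all(net) = 969.97 / 2.5 = 387.99 kPa.

q_all(net) ≈ 388 kPa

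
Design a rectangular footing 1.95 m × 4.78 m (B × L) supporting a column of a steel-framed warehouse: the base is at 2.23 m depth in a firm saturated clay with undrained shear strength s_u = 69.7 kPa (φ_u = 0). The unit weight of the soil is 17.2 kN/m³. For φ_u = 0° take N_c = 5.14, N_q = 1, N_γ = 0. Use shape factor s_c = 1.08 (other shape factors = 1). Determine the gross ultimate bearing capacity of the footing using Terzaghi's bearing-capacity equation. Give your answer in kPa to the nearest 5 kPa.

q_ult ≈ 425 kPa

Effective surcharge at the founding depth q = γ·D_f = 17.2 × 2.23 = 38.356 kPa.
q_ult = c·N_c·s_c + q·N_q
     = 69.7 × 5.14 × 1.08 + 38.356 × 1
     = 386.92 + 38.356 = 425.27 kPa.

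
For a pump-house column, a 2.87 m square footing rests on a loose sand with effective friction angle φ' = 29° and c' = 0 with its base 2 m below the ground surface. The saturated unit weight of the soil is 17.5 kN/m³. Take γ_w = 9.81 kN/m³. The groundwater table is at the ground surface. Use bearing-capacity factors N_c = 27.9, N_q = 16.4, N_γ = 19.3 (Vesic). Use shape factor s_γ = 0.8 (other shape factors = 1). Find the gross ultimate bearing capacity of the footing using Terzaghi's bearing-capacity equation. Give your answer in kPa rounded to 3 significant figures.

q_ult ≈ 423 kPa

Water table at ground surface, so effective unit weight γ' = 17.5 − 9.81 = 7.69 kN/m³ is used throughout; overburden q = 7.69 × 2 = 15.38 kPa; the same γ' applies in the ½γBN_γ term.
Surcharge term q·N_q = 15.38 × 16.4 = 252.23 kPa; self-weight term 0.5·γ·B·N_γ·s_γ = 0.5 × 7.69 × 2.87 × 19.3 × 0.8 = 170.38 kPa.
q_ult = 252.23 + 170.38 = 422.61 kPa.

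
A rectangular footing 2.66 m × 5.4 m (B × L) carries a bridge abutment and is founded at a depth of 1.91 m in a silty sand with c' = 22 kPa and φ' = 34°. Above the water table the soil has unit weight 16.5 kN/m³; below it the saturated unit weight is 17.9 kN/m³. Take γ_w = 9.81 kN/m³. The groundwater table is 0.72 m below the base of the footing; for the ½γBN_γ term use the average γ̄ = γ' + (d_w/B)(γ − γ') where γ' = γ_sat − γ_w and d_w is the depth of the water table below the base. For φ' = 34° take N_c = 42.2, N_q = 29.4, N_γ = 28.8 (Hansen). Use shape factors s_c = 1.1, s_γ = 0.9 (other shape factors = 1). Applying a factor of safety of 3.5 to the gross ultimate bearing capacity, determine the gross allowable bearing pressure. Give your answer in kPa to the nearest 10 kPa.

Effective surcharge at the founding depth q = γ·D_f = 16.5 × 1.91 = 31.515 kPa.
With d_w = 0.72 m < B, γ̄ = 8.09 + (0.72/2.66) × (16.5 − 8.09) = 10.366 kN/m³.
q_ult = c·N_c·s_c + q·N_q + 0.5·γ·B·N_γ·s_γ
     = 22 × 42.2 × 1.1 + 31.515 × 29.4 + 0.5 × 10.366 × 2.66 × 28.8 × 0.9
     = 1021.2 + 926.54 + 357.37 = 2305.1 kPa.
q_all = q_ult / FS = 2305.1 / 3.5 = 658.61 kPa.

q_all ≈ 660 kPa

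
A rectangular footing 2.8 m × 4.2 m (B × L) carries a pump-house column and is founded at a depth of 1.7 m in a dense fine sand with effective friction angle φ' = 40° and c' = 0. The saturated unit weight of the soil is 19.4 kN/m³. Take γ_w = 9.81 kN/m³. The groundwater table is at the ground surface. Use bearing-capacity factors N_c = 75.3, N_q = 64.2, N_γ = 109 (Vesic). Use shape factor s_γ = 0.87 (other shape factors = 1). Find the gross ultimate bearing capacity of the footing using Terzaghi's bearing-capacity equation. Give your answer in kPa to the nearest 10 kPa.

q_ult ≈ 2320 kPa

Water table at ground surface, so effective unit weight γ' = 19.4 − 9.81 = 9.59 kN/m³ is used throughout; overburden q = 9.59 × 1.7 = 16.303 kPa; the same γ' applies in the ½γBN_γ term.
Surcharge term q·N_q = 16.303 × 64.2 = 1046.7 kPa; self-weight term 0.5·γ·B·N_γ·s_γ = 0.5 × 9.59 × 2.8 × 109 × 0.87 = 1273.2 kPa.
q_ult = 1046.7 + 1273.2 = 2319.8 kPa.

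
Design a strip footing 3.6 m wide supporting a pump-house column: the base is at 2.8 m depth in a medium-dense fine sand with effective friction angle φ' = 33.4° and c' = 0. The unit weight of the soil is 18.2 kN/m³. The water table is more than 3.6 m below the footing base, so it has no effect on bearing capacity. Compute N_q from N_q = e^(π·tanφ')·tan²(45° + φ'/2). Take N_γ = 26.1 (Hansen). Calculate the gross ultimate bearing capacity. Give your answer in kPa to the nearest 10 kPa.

q_ult ≈ 2250 kPa

tan33.4° = 0.6594, so N_q = e^(π×0.6594)·tan²(61.7°) = 7.937 × 3.449 = 27.38.
q = γ·D_f = 18.2 × 2.8 = 50.96 kPa.
q·N_q = 50.96 × 27.375 = 1395 kPa
0.5·γ·B·N_γ = 0.5 × 18.2 × 3.6 × 26.1 = 855.04 kPa
q_ult = 1395 + 855.04 = 2250.1 kPa.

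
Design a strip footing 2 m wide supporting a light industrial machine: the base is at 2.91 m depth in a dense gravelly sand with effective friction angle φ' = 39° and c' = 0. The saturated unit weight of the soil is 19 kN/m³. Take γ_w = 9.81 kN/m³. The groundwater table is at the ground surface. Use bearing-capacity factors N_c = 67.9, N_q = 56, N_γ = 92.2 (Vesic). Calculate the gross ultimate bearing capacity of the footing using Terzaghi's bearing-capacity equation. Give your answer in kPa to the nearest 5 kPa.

Water table at ground surface, so effective unit weight γ' = 19 − 9.81 = 9.19 kN/m³ is used throughout; overburden q = 9.19 × 2.91 = 26.743 kPa; the same γ' applies in the ½γBN_γ term.
Surcharge term q·N_q = 26.743 × 56 = 1497.6 kPa; self-weight term 0.5·γ·B·N_γ = 0.5 × 9.19 × 2 × 92.2 = 847.32 kPa.
q_ult = 1497.6 + 847.32 = 2344.9 kPa.

q_ult ≈ 2345 kPa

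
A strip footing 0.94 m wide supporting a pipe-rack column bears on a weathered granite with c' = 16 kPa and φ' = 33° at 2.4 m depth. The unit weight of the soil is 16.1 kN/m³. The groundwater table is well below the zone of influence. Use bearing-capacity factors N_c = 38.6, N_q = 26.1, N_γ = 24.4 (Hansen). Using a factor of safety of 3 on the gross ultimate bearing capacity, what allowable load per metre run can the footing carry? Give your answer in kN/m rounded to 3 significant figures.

≈ 567 kN/m

Overburden at base level: q = 16.1 × 2.4 = 38.64 kPa.
Cohesion term c·N_c = 16 × 38.6 = 617.6 kPa; surcharge term q·N_q = 38.64 × 26.1 = 1008.5 kPa; self-weight term 0.5·γ·B·N_γ = 0.5 × 16.1 × 0.94 × 24.4 = 184.63 kPa.
q_ult = 617.6 + 1008.5 + 184.63 = 1810.7 kPa.
Gross allowable pressure q_all = 1810.7 / 3 = 603.58 kPa.
Allowable wall load = q_all × B = 603.58 × 0.94 = 567.36 kN per metre run.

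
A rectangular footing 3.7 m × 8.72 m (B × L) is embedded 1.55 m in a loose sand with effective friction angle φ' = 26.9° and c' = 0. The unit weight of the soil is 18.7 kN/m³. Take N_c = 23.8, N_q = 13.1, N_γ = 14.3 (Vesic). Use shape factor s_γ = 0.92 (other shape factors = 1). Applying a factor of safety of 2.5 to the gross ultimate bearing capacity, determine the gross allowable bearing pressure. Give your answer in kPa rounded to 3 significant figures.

q = γ·D_f = 18.7 × 1.55 = 28.985 kPa.
q·N_q = 28.985 × 13.1 = 379.7 kPa
0.5·γ·B·N_γ·s_γ = 0.5 × 18.7 × 3.7 × 14.3 × 0.92 = 455.13 kPa
q_ult = 379.7 + 455.13 = 834.84 kPa.
q_all = q_ult / FS = 834.84 / 2.5 = 333.93 kPa.

q_all ≈ 334 kPa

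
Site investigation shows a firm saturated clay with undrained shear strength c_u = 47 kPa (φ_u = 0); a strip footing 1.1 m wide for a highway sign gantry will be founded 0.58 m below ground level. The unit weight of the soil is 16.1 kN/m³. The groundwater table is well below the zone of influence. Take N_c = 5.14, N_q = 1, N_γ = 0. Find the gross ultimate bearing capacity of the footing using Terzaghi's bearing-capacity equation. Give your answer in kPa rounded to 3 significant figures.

q_ult ≈ 251 kPa

Overburden at base level: q = 16.1 × 0.58 = 9.338 kPa.
Cohesion term c·N_c = 47 × 5.14 = 241.58 kPa; surcharge term q·N_q = 9.338 × 1 = 9.338 kPa.
q_ult = 241.58 + 9.338 = 250.92 kPa.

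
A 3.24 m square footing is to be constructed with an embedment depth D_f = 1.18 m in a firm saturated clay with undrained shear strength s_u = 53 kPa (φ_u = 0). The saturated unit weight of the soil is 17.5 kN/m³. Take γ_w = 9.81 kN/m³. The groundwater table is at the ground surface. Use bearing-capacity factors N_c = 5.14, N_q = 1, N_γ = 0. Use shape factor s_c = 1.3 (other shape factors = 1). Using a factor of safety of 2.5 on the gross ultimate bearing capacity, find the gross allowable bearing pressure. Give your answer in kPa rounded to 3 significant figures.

q_all ≈ 145 kPa

Water table at ground surface, so effective unit weight γ' = 17.5 − 9.81 = 7.69 kN/m³ is used throughout; overburden q = 7.69 × 1.18 = 9.0742 kPa.
Cohesion term c·N_c·s_c = 53 × 5.14 × 1.3 = 354.15 kPa; surcharge term q·N_q = 9.0742 × 1 = 9.0742 kPa.
q_ult = 354.15 + 9.0742 = 363.22 kPa.
q_all = 363.22 / 2.5 = 145.29 kPa.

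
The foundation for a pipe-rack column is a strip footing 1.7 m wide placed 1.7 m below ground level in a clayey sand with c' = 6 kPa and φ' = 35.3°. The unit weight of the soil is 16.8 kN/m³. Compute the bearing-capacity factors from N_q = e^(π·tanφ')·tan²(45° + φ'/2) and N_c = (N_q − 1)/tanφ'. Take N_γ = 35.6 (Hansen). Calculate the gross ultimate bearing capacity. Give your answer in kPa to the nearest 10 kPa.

q_ult ≈ 1780 kPa

tan35.3° = 0.708, so N_q = e^(π×0.708)·tan²(62.65°) = 9.248 × 3.738 = 34.57.
N_c = (34.57 − 1)/tan35.3° = 47.41.
q = γ·D_f = 16.8 × 1.7 = 28.56 kPa.
c·N_c = 6 × 47.406 = 284.44 kPa
q·N_q = 28.56 × 34.565 = 987.19 kPa
0.5·γ·B·N_γ = 0.5 × 16.8 × 1.7 × 35.6 = 508.37 kPa
q_ult = 284.44 + 987.19 + 508.37 = 1780 kPa.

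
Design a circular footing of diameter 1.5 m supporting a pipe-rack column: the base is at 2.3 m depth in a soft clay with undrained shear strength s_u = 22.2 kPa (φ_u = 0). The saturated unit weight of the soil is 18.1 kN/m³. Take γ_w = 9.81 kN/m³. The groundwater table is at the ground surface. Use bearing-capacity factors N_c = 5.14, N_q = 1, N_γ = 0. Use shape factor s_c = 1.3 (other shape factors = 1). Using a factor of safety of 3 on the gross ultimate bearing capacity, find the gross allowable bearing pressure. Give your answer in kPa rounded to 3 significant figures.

q_all ≈ 55.8 kPa

With the water table at the surface the whole profile is submerged: γ' = 18.1 − 9.81 = 8.29 kN/m³, so q = γ'·D_f = 19.067 kPa.
q_ult = c·N_c·s_c + q·N_q
     = 22.2 × 5.14 × 1.3 + 19.067 × 1
     = 148.34 + 19.067 = 167.41 kPa.
q_all = 167.41 / 3 = 55.802 kPa.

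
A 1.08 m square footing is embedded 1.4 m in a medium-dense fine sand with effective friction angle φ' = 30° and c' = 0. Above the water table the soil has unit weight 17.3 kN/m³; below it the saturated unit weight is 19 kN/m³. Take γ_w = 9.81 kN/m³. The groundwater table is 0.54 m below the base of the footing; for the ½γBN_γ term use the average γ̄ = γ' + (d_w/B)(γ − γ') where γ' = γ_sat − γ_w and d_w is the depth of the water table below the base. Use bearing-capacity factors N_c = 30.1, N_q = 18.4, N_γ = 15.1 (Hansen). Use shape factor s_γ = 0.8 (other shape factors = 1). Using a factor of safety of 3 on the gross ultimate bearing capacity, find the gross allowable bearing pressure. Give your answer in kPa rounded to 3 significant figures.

q = γ·D_f = 17.3 × 1.4 = 24.22 kPa.
γ' = 9.19 kN/m³; averaging over the depth B below the base, γ̄ = γ' + (d_w/B)(γ − γ') = 13.245 kN/m³.
q·N_q = 24.22 × 18.4 = 445.65 kPa
0.5·γ·B·N_γ·s_γ = 0.5 × 13.245 × 1.08 × 15.1 × 0.8 = 86.4 kPa
q_ult = 445.65 + 86.4 = 532.05 kPa.
q_all = 532.05 / 3 = 177.35 kPa.

q_all ≈ 177 kPa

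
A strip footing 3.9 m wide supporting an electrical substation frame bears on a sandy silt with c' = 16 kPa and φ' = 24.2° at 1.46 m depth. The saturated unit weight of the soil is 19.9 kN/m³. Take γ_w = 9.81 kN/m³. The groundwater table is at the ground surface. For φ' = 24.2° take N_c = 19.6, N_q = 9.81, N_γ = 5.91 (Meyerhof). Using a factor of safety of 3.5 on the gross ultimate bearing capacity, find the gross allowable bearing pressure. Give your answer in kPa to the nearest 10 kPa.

Water table at ground surface, so effective unit weight γ' = 19.9 − 9.81 = 10.09 kN/m³ is used throughout; overburden q = 10.09 × 1.46 = 14.731 kPa; the same γ' applies in the ½γBN_γ term.
Cohesion term c·N_c = 16 × 19.6 = 313.6 kPa; surcharge term q·N_q = 14.731 × 9.81 = 144.52 kPa; self-weight term 0.5·γ·B·N_γ = 0.5 × 10.09 × 3.9 × 5.91 = 116.28 kPa.
q_ult = 313.6 + 144.52 + 116.28 = 574.4 kPa.
q_all = 574.4 / 3.5 = 164.11 kPa.

q_all ≈ 160 kPa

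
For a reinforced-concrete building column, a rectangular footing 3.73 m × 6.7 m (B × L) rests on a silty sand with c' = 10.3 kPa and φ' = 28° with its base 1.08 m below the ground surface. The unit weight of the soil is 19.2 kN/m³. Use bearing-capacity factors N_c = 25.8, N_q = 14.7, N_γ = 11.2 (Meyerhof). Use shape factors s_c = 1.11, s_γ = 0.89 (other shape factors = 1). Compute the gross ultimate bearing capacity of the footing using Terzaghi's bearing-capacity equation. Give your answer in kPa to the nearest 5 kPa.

q = γ·D_f = 19.2 × 1.08 = 20.736 kPa.
c·N_c·s_c = 10.3 × 25.8 × 1.11 = 294.97 kPa
q·N_q = 20.736 × 14.7 = 304.82 kPa
0.5·γ·B·N_γ·s_γ = 0.5 × 19.2 × 3.73 × 11.2 × 0.89 = 356.93 kPa
q_ult = 294.97 + 304.82 + 356.93 = 956.72 kPa.

q_ult ≈ 955 kPa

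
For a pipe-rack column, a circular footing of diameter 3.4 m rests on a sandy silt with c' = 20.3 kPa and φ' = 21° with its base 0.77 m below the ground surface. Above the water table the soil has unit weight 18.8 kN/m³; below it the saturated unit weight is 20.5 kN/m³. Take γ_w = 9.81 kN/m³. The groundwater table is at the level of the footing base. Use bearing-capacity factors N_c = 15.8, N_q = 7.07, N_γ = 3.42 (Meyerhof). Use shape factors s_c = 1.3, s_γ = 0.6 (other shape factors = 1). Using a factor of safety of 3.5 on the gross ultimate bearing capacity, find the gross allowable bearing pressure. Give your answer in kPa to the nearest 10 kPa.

Effective surcharge at the founding depth q = γ·D_f = 18.8 × 0.77 = 14.476 kPa.
The water table coincides with the base, so in the self-weight term γ → γ' = 10.69 kN/m³.
q_ult = c·N_c·s_c + q·N_q + 0.5·γ·B·N_γ·s_γ
     = 20.3 × 15.8 × 1.3 + 14.476 × 7.07 + 0.5 × 10.69 × 3.4 × 3.42 × 0.6
     = 416.96 + 102.35 + 37.291 = 556.6 kPa.
q_all = 556.6 / 3.5 = 159.03 kPa.

q_all ≈ 160 kPa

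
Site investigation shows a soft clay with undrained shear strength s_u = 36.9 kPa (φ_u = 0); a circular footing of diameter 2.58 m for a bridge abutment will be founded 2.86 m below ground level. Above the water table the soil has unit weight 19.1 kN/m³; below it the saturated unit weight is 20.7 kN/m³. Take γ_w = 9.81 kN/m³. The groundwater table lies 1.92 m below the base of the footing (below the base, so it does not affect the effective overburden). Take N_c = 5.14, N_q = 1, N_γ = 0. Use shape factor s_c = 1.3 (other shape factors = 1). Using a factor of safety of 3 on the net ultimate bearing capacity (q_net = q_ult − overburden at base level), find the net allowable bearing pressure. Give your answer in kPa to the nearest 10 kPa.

q_all(net) ≈ 80 kPa

Effective surcharge at the founding depth q = γ·D_f = 19.1 × 2.86 = 54.626 kPa.
q_ult = c·N_c·s_c + q·N_q
     = 36.9 × 5.14 × 1.3 + 54.626 × 1
     = 246.57 + 54.626 = 301.19 kPa.
q_net = 301.19 − 54.626 = 246.57 kPa.
q_all(net) = 246.57 / 3 = 82.189 kPa.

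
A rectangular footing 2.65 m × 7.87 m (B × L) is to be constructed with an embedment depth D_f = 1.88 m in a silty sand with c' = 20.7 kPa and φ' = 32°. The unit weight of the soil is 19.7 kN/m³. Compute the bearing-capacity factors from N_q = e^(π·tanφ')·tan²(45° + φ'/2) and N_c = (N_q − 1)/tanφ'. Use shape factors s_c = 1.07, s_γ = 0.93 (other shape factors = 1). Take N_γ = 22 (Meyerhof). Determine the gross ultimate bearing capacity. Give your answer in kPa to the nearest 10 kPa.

q_ult ≈ 2180 kPa

tan32° = 0.6249, so N_q = e^(π×0.6249)·tan²(61°) = 7.121 × 3.255 = 23.18.
N_c = (23.18 − 1)/tan32° = 35.49.
q = γ·D_f = 19.7 × 1.88 = 37.036 kPa.
c·N_c·s_c = 20.7 × 35.49 × 1.07 = 786.07 kPa
q·N_q = 37.036 × 23.177 = 858.38 kPa
0.5·γ·B·N_γ·s_γ = 0.5 × 19.7 × 2.65 × 22 × 0.93 = 534.06 kPa
q_ult = 786.07 + 858.38 + 534.06 = 2178.5 kPa.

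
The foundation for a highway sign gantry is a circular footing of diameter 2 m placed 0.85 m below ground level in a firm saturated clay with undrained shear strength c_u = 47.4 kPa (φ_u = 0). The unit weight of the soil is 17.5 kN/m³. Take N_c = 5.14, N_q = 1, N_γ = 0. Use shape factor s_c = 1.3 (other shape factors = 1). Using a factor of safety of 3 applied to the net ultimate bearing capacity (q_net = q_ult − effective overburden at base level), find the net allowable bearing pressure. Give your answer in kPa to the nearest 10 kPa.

q_all(net) ≈ 110 kPa

Overburden at base level: q = 17.5 × 0.85 = 14.875 kPa.
Cohesion term c·N_c·s_c = 47.4 × 5.14 × 1.3 = 316.73 kPa; surcharge term q·N_q = 14.875 × 1 = 14.875 kPa.
q_ult = 316.73 + 14.875 = 331.6 kPa.
Net ultimate: q_net = 331.6 − 14.875 = 316.73 kPa.
q_all(net) = 316.73 / 3 = 105.58 kPa.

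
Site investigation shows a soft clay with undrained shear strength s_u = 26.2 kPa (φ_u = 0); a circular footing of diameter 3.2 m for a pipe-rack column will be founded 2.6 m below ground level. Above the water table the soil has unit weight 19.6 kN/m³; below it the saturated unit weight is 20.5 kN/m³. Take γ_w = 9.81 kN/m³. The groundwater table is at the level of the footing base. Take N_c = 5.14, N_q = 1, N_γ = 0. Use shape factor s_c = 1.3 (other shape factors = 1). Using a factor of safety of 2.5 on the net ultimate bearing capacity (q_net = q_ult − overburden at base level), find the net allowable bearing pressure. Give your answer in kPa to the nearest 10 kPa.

q = γ·D_f = 19.6 × 2.6 = 50.96 kPa.
c·N_c·s_c = 26.2 × 5.14 × 1.3 = 175.07 kPa
q·N_q = 50.96 × 1 = 50.96 kPa
q_ult = 175.07 + 50.96 = 226.03 kPa.
q_net = 226.03 − 50.96 = 175.07 kPa.
q_all(net) = 175.07 / 2.5 = 70.027 kPa.

q_all(net) ≈ 70 kPa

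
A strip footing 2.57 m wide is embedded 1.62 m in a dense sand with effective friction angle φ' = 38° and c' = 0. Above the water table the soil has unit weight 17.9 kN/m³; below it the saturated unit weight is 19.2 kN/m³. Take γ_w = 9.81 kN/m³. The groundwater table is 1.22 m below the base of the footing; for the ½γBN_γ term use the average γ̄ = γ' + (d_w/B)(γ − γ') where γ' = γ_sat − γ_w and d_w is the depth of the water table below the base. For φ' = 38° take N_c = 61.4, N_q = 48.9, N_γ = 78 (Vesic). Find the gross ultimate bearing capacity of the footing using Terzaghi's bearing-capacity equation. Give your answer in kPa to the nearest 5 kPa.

q = γ·D_f = 17.9 × 1.62 = 28.998 kPa.
γ' = 9.39 kN/m³; averaging over the depth B below the base, γ̄ = γ' + (d_w/B)(γ − γ') = 13.43 kN/m³.
q·N_q = 28.998 × 48.9 = 1418 kPa
0.5·γ·B·N_γ = 0.5 × 13.43 × 2.57 × 78 = 1346.1 kPa
q_ult = 1418 + 1346.1 = 2764.1 kPa.

q_ult ≈ 2765 kPa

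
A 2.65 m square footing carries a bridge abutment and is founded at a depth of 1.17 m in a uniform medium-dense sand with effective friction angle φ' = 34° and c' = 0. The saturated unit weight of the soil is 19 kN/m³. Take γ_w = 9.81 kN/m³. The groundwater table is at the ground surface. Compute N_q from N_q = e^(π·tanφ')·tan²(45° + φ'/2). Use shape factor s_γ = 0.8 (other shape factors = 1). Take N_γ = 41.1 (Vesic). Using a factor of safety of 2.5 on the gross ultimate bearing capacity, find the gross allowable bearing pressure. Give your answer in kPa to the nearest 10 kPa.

q_all ≈ 290 kPa

N_q = e^(π·tan34°)·tan²(62°) = 29.44.
With the water table at the surface the whole profile is submerged: γ' = 19 − 9.81 = 9.19 kN/m³, so q = γ'·D_f = 10.752 kPa; the same γ' applies in the ½γBN_γ term.
q_ult = q·N_q + 0.5·γ·B·N_γ·s_γ
     = 10.752 × 29.44 + 0.5 × 9.19 × 2.65 × 41.1 × 0.8
     = 316.55 + 400.37 = 716.92 kPa.
q_all = 716.92 / 2.5 = 286.77 kPa.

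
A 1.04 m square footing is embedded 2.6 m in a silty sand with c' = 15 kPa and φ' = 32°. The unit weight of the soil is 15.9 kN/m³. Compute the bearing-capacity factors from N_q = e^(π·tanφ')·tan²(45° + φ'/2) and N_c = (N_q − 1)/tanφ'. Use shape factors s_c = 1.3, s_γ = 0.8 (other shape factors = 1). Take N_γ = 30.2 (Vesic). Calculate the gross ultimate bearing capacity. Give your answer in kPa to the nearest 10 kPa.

tan32° = 0.6249, so N_q = e^(π×0.6249)·tan²(61°) = 7.121 × 3.255 = 23.18.
N_c = (23.18 − 1)/tan32° = 35.49.
Effective surcharge at the founding depth q = γ·D_f = 15.9 × 2.6 = 41.34 kPa.
q_ult = c·N_c·s_c + q·N_q + 0.5·γ·B·N_γ·s_γ
     = 15 × 35.49 × 1.3 + 41.34 × 23.177 + 0.5 × 15.9 × 1.04 × 30.2 × 0.8
     = 692.06 + 958.13 + 199.75 = 1849.9 kPa.

q_ult ≈ 1850 kPa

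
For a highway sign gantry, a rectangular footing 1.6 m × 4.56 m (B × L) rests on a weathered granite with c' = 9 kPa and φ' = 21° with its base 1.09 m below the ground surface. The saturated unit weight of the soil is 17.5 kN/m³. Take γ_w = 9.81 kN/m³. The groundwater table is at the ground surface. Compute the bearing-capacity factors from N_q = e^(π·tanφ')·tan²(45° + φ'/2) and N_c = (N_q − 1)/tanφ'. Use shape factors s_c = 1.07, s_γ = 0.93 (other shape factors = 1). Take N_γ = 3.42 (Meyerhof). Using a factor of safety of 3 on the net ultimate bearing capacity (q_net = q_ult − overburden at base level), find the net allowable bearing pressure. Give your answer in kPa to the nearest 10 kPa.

q_all(net) ≈ 70 kPa

N_q = e^(π·tan21°)·tan²(55.5°) = 7.07; N_c = (N_q − 1)/tanφ' = 15.81.
Water table at ground surface, so effective unit weight γ' = 17.5 − 9.81 = 7.69 kN/m³ is used throughout; overburden q = 7.69 × 1.09 = 8.3821 kPa; the same γ' applies in the ½γBN_γ term.
Cohesion term c·N_c·s_c = 9 × 15.815 × 1.07 = 152.3 kPa; surcharge term q·N_q = 8.3821 × 7.0708 = 59.268 kPa; self-weight term 0.5·γ·B·N_γ·s_γ = 0.5 × 7.69 × 1.6 × 3.42 × 0.93 = 19.567 kPa.
q_ult = 152.3 + 59.268 + 19.567 = 231.13 kPa.
q_net = 231.13 − 8.3821 = 222.75 kPa.
q_all(net) = 222.75 / 3 = 74.25 kPa.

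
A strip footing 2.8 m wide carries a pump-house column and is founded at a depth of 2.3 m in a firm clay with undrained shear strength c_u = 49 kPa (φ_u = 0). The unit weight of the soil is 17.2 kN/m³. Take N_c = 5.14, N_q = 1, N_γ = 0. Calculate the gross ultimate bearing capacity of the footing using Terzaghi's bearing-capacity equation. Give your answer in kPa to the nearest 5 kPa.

Effective surcharge at the founding depth q = γ·D_f = 17.2 × 2.3 = 39.56 kPa.
q_ult = c·N_c + q·N_q
     = 49 × 5.14 + 39.56 × 1
     = 251.86 + 39.56 = 291.42 kPa.

q_ult ≈ 290 kPa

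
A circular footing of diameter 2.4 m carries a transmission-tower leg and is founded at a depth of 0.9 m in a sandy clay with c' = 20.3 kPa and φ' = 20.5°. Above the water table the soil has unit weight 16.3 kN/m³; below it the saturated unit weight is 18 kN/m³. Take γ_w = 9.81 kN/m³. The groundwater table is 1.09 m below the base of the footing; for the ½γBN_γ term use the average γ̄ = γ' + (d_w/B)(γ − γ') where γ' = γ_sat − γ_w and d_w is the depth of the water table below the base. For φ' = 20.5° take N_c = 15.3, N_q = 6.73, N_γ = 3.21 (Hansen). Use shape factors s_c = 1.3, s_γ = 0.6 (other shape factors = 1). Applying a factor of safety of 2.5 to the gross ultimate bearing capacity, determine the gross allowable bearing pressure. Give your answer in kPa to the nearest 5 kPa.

Overburden at base level: q = 16.3 × 0.9 = 14.67 kPa.
The water table is 1.09 m below the base (< B = 2.4 m), so the ½γBN_γ term uses γ̄ = γ' + (d_w/B)(γ − γ') = 8.19 + (1.09/2.4)(16.3 − 8.19) = 11.873 kN/m³.
Cohesion term c·N_c·s_c = 20.3 × 15.3 × 1.3 = 403.77 kPa; surcharge term q·N_q = 14.67 × 6.73 = 98.729 kPa; self-weight term 0.5·γ·B·N_γ·s_γ = 0.5 × 11.873 × 2.4 × 3.21 × 0.6 = 27.442 kPa.
q_ult = 403.77 + 98.729 + 27.442 = 529.94 kPa.
q_all = q_ult / FS = 529.94 / 2.5 = 211.98 kPa.

q_all ≈ 210 kPa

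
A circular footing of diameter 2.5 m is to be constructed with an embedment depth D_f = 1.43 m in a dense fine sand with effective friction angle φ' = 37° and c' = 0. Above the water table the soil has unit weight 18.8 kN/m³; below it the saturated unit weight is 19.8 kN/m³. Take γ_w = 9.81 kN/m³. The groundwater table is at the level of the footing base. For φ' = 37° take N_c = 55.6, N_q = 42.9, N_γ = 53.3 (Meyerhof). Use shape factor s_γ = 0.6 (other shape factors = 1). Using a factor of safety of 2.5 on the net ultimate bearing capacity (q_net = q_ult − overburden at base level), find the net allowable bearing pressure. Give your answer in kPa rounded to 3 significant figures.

q_all(net) ≈ 610 kPa

Effective surcharge at the founding depth q = γ·D_f = 18.8 × 1.43 = 26.884 kPa.
The water table coincides with the base, so in the self-weight term γ → γ' = 9.99 kN/m³.
q_ult = q·N_q + 0.5·γ·B·N_γ·s_γ
     = 26.884 × 42.9 + 0.5 × 9.99 × 2.5 × 53.3 × 0.6
     = 1153.3 + 399.35 = 1552.7 kPa.
q_net = 1552.7 − 26.884 = 1525.8 kPa.
q_all(net) = 1525.8 / 2.5 = 610.32 kPa.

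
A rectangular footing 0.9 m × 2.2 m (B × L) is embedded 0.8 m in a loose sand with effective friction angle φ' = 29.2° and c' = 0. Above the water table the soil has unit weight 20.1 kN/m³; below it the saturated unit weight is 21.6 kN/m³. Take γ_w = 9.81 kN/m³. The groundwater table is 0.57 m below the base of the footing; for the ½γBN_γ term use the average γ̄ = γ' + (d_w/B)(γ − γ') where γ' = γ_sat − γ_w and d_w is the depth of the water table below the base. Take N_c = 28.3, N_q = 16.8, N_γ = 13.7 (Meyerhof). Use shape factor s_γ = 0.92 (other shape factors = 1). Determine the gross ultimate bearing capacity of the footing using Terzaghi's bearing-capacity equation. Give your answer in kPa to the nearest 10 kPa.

Overburden at base level: q = 20.1 × 0.8 = 16.08 kPa.
The water table is 0.57 m below the base (< B = 0.9 m), so the ½γBN_γ term uses γ̄ = γ' + (d_w/B)(γ − γ') = 11.79 + (0.57/0.9)(20.1 − 11.79) = 17.053 kN/m³.
Surcharge term q·N_q = 16.08 × 16.8 = 270.14 kPa; self-weight term 0.5·γ·B·N_γ·s_γ = 0.5 × 17.053 × 0.9 × 13.7 × 0.92 = 96.721 kPa.
q_ult = 270.14 + 96.721 = 366.87 kPa.

q_ult ≈ 370 kPa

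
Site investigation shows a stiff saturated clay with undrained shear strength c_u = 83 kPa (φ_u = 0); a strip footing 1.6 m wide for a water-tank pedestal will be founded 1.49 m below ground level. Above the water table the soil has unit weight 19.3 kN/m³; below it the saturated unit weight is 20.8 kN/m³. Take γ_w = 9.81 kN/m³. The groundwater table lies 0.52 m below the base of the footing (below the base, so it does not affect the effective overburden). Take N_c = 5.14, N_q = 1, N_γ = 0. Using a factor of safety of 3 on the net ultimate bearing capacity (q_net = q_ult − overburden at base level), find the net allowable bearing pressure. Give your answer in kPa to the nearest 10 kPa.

Effective surcharge at the founding depth q = γ·D_f = 19.3 × 1.49 = 28.757 kPa.
q_ult = c·N_c + q·N_q
     = 83 × 5.14 + 28.757 × 1
     = 426.62 + 28.757 = 455.38 kPa.
q_net = 455.38 − 28.757 = 426.62 kPa.
q_all(net) = 426.62 / 3 = 142.21 kPa.

q_all(net) ≈ 140 kPa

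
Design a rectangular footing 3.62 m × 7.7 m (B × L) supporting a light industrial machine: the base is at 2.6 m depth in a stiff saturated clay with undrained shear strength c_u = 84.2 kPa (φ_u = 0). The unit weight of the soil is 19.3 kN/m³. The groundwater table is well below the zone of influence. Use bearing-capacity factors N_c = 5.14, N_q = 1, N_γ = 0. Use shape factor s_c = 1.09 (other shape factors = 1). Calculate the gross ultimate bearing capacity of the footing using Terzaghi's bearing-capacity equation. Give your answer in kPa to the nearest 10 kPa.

q = γ·D_f = 19.3 × 2.6 = 50.18 kPa.
c·N_c·s_c = 84.2 × 5.14 × 1.09 = 471.74 kPa
q·N_q = 50.18 × 1 = 50.18 kPa
q_ult = 471.74 + 50.18 = 521.92 kPa.

q_ult ≈ 520 kPa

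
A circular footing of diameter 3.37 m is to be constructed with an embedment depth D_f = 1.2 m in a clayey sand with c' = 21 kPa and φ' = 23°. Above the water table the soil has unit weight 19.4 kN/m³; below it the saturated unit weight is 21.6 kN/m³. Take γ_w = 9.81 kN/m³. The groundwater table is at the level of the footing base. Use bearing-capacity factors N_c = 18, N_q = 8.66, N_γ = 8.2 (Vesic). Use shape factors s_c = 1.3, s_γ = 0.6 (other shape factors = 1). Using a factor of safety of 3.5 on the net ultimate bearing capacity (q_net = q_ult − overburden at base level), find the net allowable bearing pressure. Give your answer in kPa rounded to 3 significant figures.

q_all(net) ≈ 219 kPa

q = γ·D_f = 19.4 × 1.2 = 23.28 kPa.
For the ½γBN_γ term take γ' = 21.6 − 9.81 = 11.79 kN/m³ (soil below base is submerged).
c·N_c·s_c = 21 × 18 × 1.3 = 491.4 kPa
q·N_q = 23.28 × 8.66 = 201.6 kPa
0.5·γ·B·N_γ·s_γ = 0.5 × 11.79 × 3.37 × 8.2 × 0.6 = 97.741 kPa
q_ult = 491.4 + 201.6 + 97.741 = 790.75 kPa.
q_net = 790.75 − 23.28 = 767.47 kPa.
q_all(net) = 767.47 / 3.5 = 219.28 kPa.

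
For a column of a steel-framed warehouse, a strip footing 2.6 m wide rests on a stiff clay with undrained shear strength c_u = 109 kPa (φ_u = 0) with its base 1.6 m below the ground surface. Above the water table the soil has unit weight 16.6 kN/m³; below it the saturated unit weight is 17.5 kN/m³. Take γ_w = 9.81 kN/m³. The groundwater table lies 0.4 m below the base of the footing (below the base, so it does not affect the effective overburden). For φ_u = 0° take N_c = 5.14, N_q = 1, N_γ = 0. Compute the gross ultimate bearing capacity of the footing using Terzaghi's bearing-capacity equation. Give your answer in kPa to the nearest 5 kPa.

q_ult ≈ 585 kPa

Overburden at base level: q = 16.6 × 1.6 = 26.56 kPa.
Cohesion term c·N_c = 109 × 5.14 = 560.26 kPa; surcharge term q·N_q = 26.56 × 1 = 26.56 kPa.
q_ult = 560.26 + 26.56 = 586.82 kPa.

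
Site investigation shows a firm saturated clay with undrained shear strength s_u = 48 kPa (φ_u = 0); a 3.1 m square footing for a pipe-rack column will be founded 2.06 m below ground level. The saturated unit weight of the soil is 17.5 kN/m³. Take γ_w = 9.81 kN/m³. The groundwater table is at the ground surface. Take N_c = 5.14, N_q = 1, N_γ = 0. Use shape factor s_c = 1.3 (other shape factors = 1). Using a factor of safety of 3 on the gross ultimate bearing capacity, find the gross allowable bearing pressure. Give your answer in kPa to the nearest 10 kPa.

q_all ≈ 110 kPa

Water table at ground surface, so effective unit weight γ' = 17.5 − 9.81 = 7.69 kN/m³ is used throughout; overburden q = 7.69 × 2.06 = 15.841 kPa.
Cohesion term c·N_c·s_c = 48 × 5.14 × 1.3 = 320.74 kPa; surcharge term q·N_q = 15.841 × 1 = 15.841 kPa.
q_ult = 320.74 + 15.841 = 336.58 kPa.
q_all = 336.58 / 3 = 112.19 kPa.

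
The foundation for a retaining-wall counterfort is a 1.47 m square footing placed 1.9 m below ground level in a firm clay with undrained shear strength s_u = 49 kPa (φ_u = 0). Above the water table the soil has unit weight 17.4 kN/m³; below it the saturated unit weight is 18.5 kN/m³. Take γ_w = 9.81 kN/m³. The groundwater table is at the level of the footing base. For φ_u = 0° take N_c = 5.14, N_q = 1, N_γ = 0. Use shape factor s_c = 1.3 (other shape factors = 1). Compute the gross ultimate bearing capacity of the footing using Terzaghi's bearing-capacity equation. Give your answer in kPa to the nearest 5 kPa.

q_ult ≈ 360 kPa

Effective surcharge at the founding depth q = γ·D_f = 17.4 × 1.9 = 33.06 kPa.
q_ult = c·N_c·s_c + q·N_q
     = 49 × 5.14 × 1.3 + 33.06 × 1
     = 327.42 + 33.06 = 360.48 kPa.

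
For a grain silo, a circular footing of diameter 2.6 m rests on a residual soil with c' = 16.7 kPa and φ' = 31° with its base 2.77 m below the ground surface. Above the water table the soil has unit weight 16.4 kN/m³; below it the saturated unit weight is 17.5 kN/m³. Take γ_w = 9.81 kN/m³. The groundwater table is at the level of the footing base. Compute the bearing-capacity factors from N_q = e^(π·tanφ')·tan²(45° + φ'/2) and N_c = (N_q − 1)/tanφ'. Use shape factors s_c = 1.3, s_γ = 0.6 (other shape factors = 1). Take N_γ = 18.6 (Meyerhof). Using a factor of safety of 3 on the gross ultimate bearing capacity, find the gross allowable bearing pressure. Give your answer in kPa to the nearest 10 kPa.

N_q = e^(π·tan31°)·tan²(60.5°) = 20.63; N_c = (N_q − 1)/tanφ' = 32.67.
Overburden at base level: q = 16.4 × 2.77 = 45.428 kPa.
Below the base the soil is submerged, so the ½γBN_γ term uses γ' = 17.5 − 9.81 = 7.69 kN/m³.
Cohesion term c·N_c·s_c = 16.7 × 32.671 × 1.3 = 709.29 kPa; surcharge term q·N_q = 45.428 × 20.631 = 937.22 kPa; self-weight term 0.5·γ·B·N_γ·s_γ = 0.5 × 7.69 × 2.6 × 18.6 × 0.6 = 111.57 kPa.
q_ult = 709.29 + 937.22 + 111.57 = 1758.1 kPa.
q_all = 1758.1 / 3 = 586.02 kPa.

q_all ≈ 590 kPa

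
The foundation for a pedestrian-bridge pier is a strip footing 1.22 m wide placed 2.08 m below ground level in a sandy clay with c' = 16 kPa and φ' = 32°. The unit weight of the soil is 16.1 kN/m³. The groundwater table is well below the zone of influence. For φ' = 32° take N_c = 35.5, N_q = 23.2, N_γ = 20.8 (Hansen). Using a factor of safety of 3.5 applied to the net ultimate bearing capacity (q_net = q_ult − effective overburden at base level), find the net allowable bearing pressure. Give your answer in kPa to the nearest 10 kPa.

q = γ·D_f = 16.1 × 2.08 = 33.488 kPa.
c·N_c = 16 × 35.5 = 568 kPa
q·N_q = 33.488 × 23.2 = 776.92 kPa
0.5·γ·B·N_γ = 0.5 × 16.1 × 1.22 × 20.8 = 204.28 kPa
q_ult = 568 + 776.92 + 204.28 = 1549.2 kPa.
Net ultimate: q_net = 1549.2 − 33.488 = 1515.7 kPa.
q_all(net) = 1515.7 / 3.5 = 433.06 kPa.

q_all(net) ≈ 430 kPa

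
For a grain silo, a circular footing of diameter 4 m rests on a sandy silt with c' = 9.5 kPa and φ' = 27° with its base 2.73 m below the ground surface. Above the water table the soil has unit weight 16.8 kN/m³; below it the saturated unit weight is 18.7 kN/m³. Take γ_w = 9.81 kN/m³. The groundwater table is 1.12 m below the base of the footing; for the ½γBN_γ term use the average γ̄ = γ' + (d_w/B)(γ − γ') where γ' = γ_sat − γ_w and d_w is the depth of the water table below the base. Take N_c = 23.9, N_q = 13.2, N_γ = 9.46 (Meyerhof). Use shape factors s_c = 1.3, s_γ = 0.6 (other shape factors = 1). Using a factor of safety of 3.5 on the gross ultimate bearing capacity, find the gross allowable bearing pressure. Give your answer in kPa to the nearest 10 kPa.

Overburden at base level: q = 16.8 × 2.73 = 45.864 kPa.
The water table is 1.12 m below the base (< B = 4 m), so the ½γBN_γ term uses γ̄ = γ' + (d_w/B)(γ − γ') = 8.89 + (1.12/4)(16.8 − 8.89) = 11.105 kN/m³.
Cohesion term c·N_c·s_c = 9.5 × 23.9 × 1.3 = 295.16 kPa; surcharge term q·N_q = 45.864 × 13.2 = 605.4 kPa; self-weight term 0.5·γ·B·N_γ·s_γ = 0.5 × 11.105 × 4 × 9.46 × 0.6 = 126.06 kPa.
q_ult = 295.16 + 605.4 + 126.06 = 1026.6 kPa.
q_all = 1026.6 / 3.5 = 293.32 kPa.

q_all ≈ 290 kPa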